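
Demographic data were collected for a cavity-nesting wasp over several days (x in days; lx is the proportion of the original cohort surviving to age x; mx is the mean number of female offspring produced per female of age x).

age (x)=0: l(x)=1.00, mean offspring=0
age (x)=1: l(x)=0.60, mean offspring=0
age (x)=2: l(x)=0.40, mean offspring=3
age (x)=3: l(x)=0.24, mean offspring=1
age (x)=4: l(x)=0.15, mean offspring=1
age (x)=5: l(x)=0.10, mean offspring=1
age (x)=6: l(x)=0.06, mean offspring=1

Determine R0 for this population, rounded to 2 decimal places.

1.75

lx·mx by age: 0, 0, 1.2, 0.24, 0.15, 0.1, 0.06
R0 = Σ lx·mx = 1.75 → 1.75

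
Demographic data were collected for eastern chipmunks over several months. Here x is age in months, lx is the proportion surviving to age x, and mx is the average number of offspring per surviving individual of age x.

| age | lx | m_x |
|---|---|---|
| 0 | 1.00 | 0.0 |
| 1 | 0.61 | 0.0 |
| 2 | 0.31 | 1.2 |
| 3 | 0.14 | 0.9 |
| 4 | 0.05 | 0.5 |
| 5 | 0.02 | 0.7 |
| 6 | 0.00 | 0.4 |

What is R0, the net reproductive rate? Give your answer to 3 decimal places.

0.537

lx·mx by age: 0, 0, 0.372, 0.126, 0.025, 0.014, 0
R0 = Σ lx·mx = 0.537 → 0.537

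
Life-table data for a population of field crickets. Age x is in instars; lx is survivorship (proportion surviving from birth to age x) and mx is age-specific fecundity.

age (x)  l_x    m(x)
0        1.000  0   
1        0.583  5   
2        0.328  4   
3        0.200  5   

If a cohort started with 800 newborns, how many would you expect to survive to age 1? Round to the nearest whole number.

Expected survivors = N0 · l_1 = 800 × 0.583 = 466.4 → 466

466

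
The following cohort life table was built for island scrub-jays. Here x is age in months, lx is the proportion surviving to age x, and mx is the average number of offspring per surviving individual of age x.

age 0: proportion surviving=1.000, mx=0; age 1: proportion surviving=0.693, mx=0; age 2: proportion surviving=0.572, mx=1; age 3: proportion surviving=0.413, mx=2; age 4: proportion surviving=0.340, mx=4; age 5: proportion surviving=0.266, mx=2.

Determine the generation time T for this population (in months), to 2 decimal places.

3.56

lx·mx: 0, 0, 0.572, 0.826, 1.36, 0.532 → R0 = 3.29
x·lx·mx: 0, 0, 1.144, 2.478, 5.44, 2.66 → Σ = 11.722
T = 11.722 / 3.29 = 3.562918… → 3.56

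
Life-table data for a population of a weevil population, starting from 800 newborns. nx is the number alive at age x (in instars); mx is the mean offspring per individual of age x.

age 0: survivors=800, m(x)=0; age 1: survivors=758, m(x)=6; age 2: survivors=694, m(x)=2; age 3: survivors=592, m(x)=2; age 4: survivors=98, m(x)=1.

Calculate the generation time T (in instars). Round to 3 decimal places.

lx = nx/n0 = nx/800: 1, 0.9475, 0.8675, 0.74, 0.1225
lx·mx: 0, 5.685, 1.735, 1.48, 0.1225 → R0 = 9.0225
x·lx·mx: 0, 5.685, 3.47, 4.44, 0.49 → Σ = 14.085
T = 14.085 / 9.0225 = 1.561097… → 1.561

1.561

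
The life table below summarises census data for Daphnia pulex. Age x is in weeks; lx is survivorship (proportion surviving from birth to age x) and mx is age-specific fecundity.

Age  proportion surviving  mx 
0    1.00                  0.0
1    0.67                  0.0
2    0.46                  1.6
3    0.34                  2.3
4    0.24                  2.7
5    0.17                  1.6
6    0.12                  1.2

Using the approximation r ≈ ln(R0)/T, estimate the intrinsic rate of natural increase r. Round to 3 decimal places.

R0 = Σ lx·mx = 0 + 0 + 0.736 + 0.782 + 0.648 + 0.272 + 0.144 = 2.582
Σ x·lx·mx = 8.634; T = 8.634/2.582 = 3.34392…
r ≈ ln(R0)/T = ln(2.582)/3.34392… = 0.28367… → 0.284

0.284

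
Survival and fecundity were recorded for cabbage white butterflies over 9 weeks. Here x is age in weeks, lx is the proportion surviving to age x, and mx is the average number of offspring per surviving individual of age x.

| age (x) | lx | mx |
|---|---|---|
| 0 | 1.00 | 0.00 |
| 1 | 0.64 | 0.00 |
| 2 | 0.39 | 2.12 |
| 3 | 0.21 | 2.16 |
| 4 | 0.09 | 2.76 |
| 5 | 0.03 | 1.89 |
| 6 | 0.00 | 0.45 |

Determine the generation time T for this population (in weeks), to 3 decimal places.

2.707

lx·mx: 0, 0, 0.8268, 0.4536, 0.2484, 0.0567, 0 → R0 = 1.5855
x·lx·mx: 0, 0, 1.6536, 1.3608, 0.9936, 0.2835, 0 → Σ = 4.2915
T = 4.2915 / 1.5855 = 2.706717… → 2.707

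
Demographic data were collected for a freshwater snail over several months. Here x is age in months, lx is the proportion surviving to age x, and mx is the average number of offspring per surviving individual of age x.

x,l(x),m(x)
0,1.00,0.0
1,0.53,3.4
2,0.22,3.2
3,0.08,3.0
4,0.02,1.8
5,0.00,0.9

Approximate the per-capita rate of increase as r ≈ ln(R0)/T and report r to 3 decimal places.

0.699

R0 = Σ lx·mx = 0 + 1.802 + 0.704 + 0.24 + 0.036 + 0 = 2.782
Σ x·lx·mx = 4.074; T = 4.074/2.782 = 1.46441…
r ≈ ln(R0)/T = ln(2.782)/1.46441… = 0.69869… → 0.699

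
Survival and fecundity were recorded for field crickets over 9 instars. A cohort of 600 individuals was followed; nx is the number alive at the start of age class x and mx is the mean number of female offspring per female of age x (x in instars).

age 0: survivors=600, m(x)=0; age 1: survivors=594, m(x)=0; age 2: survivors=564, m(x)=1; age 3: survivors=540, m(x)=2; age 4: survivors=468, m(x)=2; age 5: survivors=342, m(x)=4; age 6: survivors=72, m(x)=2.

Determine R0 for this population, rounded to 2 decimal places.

6.82

lx = nx/n0 = nx/600: 1, 0.99, 0.94, 0.9, 0.78, 0.57, 0.12
lx·mx by age: 0, 0, 0.94, 1.8, 1.56, 2.28, 0.24
R0 = Σ lx·mx = 6.82 → 6.82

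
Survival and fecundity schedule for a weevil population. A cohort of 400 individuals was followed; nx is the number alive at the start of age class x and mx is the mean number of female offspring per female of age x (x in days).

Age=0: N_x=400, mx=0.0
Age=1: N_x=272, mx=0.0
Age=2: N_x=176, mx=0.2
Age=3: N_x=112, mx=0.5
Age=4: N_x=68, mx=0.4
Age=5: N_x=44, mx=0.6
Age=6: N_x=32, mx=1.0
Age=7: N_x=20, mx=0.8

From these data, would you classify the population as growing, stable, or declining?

lx = nx/n0 = nx/400: 1, 0.68, 0.44, 0.28, 0.17, 0.11, 0.08, 0.05
R0 = Σ lx·mx = 0 + 0 + 0.088 + 0.14 + 0.068 + 0.066 + 0.08 + 0.04 = 0.482
R0 < 1, so the population is declining.

declining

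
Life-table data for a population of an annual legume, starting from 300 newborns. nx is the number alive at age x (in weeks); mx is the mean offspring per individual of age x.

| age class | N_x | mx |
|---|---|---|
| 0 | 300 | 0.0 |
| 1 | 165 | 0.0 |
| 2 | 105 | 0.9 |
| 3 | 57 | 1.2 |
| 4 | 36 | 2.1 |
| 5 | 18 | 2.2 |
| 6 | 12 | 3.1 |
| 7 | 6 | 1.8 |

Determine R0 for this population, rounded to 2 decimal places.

lx = nx/n0 = nx/300: 1, 0.55, 0.35, 0.19, 0.12, 0.06, 0.04, 0.02
lx·mx by age: 0, 0, 0.315, 0.228, 0.252, 0.132, 0.124, 0.036
R0 = Σ lx·mx = 1.087 → 1.09

1.09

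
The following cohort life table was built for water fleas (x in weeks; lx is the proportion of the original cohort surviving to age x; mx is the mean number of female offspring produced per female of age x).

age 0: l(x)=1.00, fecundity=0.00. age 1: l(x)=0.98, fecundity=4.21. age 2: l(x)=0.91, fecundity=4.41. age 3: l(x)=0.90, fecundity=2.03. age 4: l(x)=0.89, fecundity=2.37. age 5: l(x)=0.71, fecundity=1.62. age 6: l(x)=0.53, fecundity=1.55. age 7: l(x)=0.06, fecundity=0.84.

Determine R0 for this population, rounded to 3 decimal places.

14.097

lx·mx by age: 0, 4.1258, 4.0131, 1.827, 2.1093, 1.1502, 0.8215, 0.0504
R0 = Σ lx·mx = 14.0973 → 14.097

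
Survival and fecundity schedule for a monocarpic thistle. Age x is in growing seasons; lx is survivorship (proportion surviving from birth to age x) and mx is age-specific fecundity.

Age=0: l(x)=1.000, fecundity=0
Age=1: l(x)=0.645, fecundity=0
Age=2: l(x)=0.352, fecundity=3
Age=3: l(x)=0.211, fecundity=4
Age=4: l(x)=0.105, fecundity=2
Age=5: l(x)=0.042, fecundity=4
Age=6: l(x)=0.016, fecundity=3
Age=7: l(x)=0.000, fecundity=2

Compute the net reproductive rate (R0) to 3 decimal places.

2.326

lx·mx by age: 0, 0, 1.056, 0.844, 0.21, 0.168, 0.048, 0
R0 = Σ lx·mx = 2.326 → 2.326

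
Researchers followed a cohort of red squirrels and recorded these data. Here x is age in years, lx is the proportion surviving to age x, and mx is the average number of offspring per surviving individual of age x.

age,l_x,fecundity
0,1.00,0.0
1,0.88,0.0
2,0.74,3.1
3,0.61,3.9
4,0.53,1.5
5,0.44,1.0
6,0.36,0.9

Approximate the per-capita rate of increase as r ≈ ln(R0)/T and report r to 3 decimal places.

R0 = Σ lx·mx = 0 + 0 + 2.294 + 2.379 + 0.795 + 0.44 + 0.324 = 6.232
Σ x·lx·mx = 19.049; T = 19.049/6.232 = 3.05664…
r ≈ ln(R0)/T = ln(6.232)/3.05664… = 0.5986… → 0.599

0.599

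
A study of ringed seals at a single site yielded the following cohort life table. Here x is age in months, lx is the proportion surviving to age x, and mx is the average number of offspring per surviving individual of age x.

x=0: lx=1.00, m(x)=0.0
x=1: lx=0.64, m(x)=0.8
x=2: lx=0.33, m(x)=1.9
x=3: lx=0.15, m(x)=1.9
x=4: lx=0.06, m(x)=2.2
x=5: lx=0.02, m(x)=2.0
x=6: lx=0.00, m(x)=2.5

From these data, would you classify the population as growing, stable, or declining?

R0 = Σ lx·mx = 0 + 0.512 + 0.627 + 0.285 + 0.132 + 0.04 + 0 = 1.596
R0 > 1, so the population is growing.

growing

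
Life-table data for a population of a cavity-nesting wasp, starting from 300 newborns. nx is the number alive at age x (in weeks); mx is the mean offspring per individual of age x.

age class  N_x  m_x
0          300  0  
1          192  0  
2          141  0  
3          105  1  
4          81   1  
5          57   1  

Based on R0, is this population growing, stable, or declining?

declining

lx = nx/n0 = nx/300: 1, 0.64, 0.47, 0.35, 0.27, 0.19
R0 = Σ lx·mx = 0 + 0 + 0 + 0.35 + 0.27 + 0.19 = 0.81
R0 < 1, so the population is declining.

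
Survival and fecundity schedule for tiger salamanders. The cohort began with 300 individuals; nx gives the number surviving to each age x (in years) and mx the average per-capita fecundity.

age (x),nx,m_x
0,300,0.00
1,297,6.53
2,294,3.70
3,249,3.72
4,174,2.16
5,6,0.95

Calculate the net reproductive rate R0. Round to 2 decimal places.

lx = nx/n0 = nx/300: 1, 0.99, 0.98, 0.83, 0.58, 0.02
lx·mx by age: 0, 6.4647, 3.626, 3.0876, 1.2528, 0.019
R0 = Σ lx·mx = 14.4501 → 14.45

14.45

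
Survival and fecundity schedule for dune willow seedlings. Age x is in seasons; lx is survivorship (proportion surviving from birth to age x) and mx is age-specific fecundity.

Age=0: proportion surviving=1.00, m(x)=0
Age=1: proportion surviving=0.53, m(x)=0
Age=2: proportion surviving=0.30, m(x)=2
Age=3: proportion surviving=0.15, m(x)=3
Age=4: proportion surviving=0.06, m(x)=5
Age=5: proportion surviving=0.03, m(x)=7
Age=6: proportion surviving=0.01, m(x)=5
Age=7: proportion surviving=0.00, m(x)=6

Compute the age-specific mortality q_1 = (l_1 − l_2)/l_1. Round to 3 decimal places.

q_1 = (l_1 − l_2) / l_1 = (0.53 − 0.3) / 0.53
     = 0.23 / 0.53 = 0.433962… → 0.434

0.434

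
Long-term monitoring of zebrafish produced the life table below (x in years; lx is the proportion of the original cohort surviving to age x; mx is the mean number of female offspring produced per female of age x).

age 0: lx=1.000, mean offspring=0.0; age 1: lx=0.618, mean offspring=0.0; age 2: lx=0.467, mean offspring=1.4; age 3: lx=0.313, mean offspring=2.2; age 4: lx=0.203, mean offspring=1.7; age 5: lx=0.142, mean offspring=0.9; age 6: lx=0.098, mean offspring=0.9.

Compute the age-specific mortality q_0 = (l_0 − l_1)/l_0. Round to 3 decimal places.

0.382

q_0 = (l_0 − l_1) / l_0 = (1 − 0.618) / 1
     = 0.382 / 1 = 0.382 → 0.382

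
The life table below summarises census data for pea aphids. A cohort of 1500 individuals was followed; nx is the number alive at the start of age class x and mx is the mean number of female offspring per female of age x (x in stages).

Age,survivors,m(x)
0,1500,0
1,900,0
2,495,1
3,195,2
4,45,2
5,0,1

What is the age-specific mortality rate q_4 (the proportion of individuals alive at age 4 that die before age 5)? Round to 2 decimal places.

lx = nx/n0 = nx/1500: 1, 0.6, 0.33, 0.13, 0.03, 0
q_4 = (l_4 − l_5) / l_4 = (0.03 − 0) / 0.03
     = 0.03 / 0.03 = 1 → 1.00

1.00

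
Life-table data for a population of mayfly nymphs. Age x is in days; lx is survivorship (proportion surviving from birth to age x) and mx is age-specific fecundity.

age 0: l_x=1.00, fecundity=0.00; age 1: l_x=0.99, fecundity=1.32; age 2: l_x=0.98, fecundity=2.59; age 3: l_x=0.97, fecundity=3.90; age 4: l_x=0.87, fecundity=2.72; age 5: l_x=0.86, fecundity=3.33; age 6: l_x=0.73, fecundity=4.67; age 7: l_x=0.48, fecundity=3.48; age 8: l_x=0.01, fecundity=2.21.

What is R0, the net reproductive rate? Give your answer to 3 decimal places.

lx·mx by age: 0, 1.3068, 2.5382, 3.783, 2.3664, 2.8638, 3.4091, 1.6704, 0.0221
R0 = Σ lx·mx = 17.9598 → 17.960

17.960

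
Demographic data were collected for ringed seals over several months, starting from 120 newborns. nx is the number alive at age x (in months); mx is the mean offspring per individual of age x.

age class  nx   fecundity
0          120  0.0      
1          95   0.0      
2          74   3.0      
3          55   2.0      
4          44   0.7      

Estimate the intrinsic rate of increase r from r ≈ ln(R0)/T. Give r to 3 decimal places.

lx = nx/n0 = nx/120: 1, 0.79167…, 0.61667…, 0.45833…, 0.36667…
R0 = Σ lx·mx = 0 + 0 + 1.85… + 0.91667… + 0.25667… = 3.023333…
Σ x·lx·mx = 7.476667…; T = 7.476667…/3.023333… = 2.47299…
r ≈ ln(R0)/T = ln(3.023333…)/2.47299… = 0.44738… → 0.447

0.447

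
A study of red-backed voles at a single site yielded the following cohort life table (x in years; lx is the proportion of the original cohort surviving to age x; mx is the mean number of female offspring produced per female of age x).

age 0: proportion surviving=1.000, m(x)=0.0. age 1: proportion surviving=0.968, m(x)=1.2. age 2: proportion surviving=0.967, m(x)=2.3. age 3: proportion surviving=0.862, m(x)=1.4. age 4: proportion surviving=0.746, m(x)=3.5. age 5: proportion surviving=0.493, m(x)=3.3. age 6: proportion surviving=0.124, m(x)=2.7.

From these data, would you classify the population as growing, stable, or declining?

R0 = Σ lx·mx = 0 + 1.1616 + 2.2241 + 1.2068 + 2.611 + 1.6269 + 0.3348 = 9.1652
R0 > 1, so the population is growing.

growing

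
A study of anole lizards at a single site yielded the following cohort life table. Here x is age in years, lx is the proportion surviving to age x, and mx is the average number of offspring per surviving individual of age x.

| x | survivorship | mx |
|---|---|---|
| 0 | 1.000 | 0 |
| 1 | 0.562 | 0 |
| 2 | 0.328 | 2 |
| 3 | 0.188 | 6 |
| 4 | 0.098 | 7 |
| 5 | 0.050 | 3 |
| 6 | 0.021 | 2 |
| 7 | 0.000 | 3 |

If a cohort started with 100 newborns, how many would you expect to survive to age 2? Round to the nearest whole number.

33

Expected survivors = N0 · l_2 = 100 × 0.328 = 32.8 → 33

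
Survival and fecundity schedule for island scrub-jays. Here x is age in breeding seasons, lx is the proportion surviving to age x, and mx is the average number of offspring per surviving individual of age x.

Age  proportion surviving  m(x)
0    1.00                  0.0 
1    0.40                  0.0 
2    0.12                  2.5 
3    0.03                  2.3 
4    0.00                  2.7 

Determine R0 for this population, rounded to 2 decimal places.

0.37

lx·mx by age: 0, 0, 0.3, 0.069, 0
R0 = Σ lx·mx = 0.369 → 0.37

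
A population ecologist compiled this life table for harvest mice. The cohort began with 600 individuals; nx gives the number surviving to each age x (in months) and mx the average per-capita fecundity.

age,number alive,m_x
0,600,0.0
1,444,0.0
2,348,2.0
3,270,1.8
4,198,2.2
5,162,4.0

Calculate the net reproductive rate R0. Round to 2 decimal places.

3.78

lx = nx/n0 = nx/600: 1, 0.74, 0.58, 0.45, 0.33, 0.27
lx·mx by age: 0, 0, 1.16, 0.81, 0.726, 1.08
R0 = Σ lx·mx = 3.776 → 3.78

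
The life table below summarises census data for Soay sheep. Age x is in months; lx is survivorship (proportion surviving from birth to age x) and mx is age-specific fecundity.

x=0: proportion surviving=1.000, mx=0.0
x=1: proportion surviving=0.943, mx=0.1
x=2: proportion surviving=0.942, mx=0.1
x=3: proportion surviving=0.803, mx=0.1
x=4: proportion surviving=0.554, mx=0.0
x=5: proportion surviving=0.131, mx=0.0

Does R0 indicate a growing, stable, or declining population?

R0 = Σ lx·mx = 0 + 0.0943 + 0.0942 + 0.0803 + 0 + 0 = 0.2688
R0 < 1, so the population is declining.

declining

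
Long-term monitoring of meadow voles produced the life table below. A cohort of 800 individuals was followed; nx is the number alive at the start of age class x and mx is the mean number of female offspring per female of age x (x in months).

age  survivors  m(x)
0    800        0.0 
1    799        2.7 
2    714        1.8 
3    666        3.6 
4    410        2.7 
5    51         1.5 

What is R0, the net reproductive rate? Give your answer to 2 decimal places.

lx = nx/n0 = nx/800: 1, 0.99875, 0.8925, 0.8325, 0.5125, 0.06375
lx·mx by age: 0, 2.696625, 1.6065, 2.997, 1.38375, 0.095625
R0 = Σ lx·mx = 8.7795 → 8.78

8.78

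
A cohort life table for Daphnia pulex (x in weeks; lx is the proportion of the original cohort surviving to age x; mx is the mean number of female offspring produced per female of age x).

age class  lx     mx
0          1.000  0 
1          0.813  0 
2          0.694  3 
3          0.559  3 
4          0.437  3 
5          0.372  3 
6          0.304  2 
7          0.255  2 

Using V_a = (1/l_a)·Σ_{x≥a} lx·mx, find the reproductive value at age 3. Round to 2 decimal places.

lx·mx for x ≥ 3: 1.677, 1.311, 1.116, 0.608, 0.51 → sum = 5.222
V_3 = 5.222 / l_3 = 5.222 / 0.559 = 9.341682… → 9.34

9.34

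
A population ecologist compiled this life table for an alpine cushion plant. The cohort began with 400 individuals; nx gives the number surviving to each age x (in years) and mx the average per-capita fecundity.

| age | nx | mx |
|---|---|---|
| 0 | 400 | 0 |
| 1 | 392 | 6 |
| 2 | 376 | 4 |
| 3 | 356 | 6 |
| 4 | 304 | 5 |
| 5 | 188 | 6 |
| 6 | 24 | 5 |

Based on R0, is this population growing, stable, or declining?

lx = nx/n0 = nx/400: 1, 0.98, 0.94, 0.89, 0.76, 0.47, 0.06
R0 = Σ lx·mx = 0 + 5.88 + 3.76 + 5.34 + 3.8 + 2.82 + 0.3 = 21.9
R0 > 1, so the population is growing.

growing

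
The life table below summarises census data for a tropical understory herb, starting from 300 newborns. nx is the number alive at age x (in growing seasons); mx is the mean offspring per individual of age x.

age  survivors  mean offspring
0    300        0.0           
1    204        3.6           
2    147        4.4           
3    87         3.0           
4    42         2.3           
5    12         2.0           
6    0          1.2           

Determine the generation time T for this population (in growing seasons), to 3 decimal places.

lx = nx/n0 = nx/300: 1, 0.68, 0.49, 0.29, 0.14, 0.04, 0
lx·mx: 0, 2.448, 2.156, 0.87, 0.322, 0.08, 0 → R0 = 5.876
x·lx·mx: 0, 2.448, 4.312, 2.61, 1.288, 0.4, 0 → Σ = 11.058
T = 11.058 / 5.876 = 1.881892… → 1.882

1.882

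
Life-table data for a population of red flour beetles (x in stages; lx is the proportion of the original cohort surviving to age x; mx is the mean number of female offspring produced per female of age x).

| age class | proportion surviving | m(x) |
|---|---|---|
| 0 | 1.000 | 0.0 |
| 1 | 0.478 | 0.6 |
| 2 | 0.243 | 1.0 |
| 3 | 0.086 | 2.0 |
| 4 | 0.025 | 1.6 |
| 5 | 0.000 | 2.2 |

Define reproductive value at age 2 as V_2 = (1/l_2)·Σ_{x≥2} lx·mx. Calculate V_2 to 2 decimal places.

lx·mx for x ≥ 2: 0.243, 0.172, 0.04, 0 → sum = 0.455
V_2 = 0.455 / l_2 = 0.455 / 0.243 = 1.872428… → 1.87

1.87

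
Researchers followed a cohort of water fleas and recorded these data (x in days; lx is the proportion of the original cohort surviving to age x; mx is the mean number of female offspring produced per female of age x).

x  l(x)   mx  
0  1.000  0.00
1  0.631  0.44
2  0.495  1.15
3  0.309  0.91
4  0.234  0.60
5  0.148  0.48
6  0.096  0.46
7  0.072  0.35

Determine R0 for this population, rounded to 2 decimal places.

1.41

lx·mx by age: 0, 0.27764, 0.56925, 0.28119, 0.1404, 0.07104, 0.04416, 0.0252
R0 = Σ lx·mx = 1.40888 → 1.41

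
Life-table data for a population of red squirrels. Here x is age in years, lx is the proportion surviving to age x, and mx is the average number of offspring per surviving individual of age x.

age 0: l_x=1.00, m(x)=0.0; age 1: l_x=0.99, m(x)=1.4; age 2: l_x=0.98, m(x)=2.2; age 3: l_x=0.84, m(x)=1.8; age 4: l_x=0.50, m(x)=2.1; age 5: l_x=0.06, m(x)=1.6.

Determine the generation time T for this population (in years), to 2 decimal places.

lx·mx: 0, 1.386, 2.156, 1.512, 1.05, 0.096 → R0 = 6.2
x·lx·mx: 0, 1.386, 4.312, 4.536, 4.2, 0.48 → Σ = 14.914
T = 14.914 / 6.2 = 2.405484… → 2.41

2.41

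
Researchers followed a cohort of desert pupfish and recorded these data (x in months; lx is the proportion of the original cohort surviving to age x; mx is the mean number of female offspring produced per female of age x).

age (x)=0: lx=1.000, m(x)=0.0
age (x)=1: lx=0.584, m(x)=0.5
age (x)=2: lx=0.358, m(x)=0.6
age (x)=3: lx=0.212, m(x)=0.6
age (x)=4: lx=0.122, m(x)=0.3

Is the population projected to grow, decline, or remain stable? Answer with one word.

declining

R0 = Σ lx·mx = 0 + 0.292 + 0.2148 + 0.1272 + 0.0366 = 0.6706
R0 < 1, so the population is declining.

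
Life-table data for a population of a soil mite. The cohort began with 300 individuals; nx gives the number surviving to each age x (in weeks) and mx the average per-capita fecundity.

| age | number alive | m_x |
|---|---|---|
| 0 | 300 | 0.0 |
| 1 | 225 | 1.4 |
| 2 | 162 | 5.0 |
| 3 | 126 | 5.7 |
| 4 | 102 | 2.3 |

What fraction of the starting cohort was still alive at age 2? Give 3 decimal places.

0.540

l_2 = n_2/n_0 = 162/300 = 0.54 → 0.540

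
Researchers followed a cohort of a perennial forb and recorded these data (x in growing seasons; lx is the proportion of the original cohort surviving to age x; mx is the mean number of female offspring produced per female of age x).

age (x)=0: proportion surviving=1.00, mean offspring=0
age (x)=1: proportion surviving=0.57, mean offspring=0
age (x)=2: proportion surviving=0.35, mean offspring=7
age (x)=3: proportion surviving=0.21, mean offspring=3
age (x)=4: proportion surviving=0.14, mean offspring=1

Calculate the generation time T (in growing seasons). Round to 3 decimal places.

lx·mx: 0, 0, 2.45, 0.63, 0.14 → R0 = 3.22
x·lx·mx: 0, 0, 4.9, 1.89, 0.56 → Σ = 7.35
T = 7.35 / 3.22 = 2.282609… → 2.283

2.283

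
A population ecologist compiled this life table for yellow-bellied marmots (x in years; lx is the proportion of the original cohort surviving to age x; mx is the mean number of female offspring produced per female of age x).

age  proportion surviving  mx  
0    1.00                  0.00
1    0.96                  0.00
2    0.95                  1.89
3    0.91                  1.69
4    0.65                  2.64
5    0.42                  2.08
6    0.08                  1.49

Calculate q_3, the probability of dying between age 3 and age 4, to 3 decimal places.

0.286

q_3 = (l_3 − l_4) / l_3 = (0.91 − 0.65) / 0.91
     = 0.26 / 0.91 = 0.285714… → 0.286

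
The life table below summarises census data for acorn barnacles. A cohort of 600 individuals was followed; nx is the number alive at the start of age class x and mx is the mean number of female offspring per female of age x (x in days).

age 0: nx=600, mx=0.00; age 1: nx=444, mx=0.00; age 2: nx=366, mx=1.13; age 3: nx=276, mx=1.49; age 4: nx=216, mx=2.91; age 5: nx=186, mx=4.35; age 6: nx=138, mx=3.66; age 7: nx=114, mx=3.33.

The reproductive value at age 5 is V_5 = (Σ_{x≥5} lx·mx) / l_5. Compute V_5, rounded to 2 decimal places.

lx = nx/n0 = nx/600: 1, 0.74, 0.61, 0.46, 0.36, 0.31, 0.23, 0.19
lx·mx for x ≥ 5: 1.3485, 0.8418, 0.6327 → sum = 2.823
V_5 = 2.823 / l_5 = 2.823 / 0.31 = 9.106452… → 9.11

9.11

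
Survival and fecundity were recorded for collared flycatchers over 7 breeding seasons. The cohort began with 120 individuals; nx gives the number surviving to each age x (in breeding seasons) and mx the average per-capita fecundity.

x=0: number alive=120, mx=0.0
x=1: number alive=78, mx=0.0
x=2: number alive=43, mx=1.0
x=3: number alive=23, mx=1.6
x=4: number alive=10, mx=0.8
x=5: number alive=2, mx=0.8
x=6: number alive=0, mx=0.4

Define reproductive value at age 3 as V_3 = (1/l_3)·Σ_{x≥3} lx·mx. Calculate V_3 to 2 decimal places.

2.02

lx = nx/n0 = nx/120: 1, 0.65, 0.35833…, 0.19167…, 0.08333…, 0.01667…, 0
lx·mx for x ≥ 3: 0.306667…, 0.066667…, 0.013333…, 0 → sum = 0.386667…
V_3 = 0.386667… / l_3 = 0.386667… / 0.191667… = 2.017391… → 2.02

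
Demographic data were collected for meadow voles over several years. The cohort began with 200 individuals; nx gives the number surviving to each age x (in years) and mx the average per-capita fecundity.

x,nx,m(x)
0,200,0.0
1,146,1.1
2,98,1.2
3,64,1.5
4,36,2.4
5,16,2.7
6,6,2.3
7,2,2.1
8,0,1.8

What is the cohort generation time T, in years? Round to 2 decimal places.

2.60

lx = nx/n0 = nx/200: 1, 0.73, 0.49, 0.32, 0.18, 0.08, 0.03, 0.01, 0
lx·mx: 0, 0.803, 0.588, 0.48, 0.432, 0.216, 0.069, 0.021, 0 → R0 = 2.609
x·lx·mx: 0, 0.803, 1.176, 1.44, 1.728, 1.08, 0.414, 0.147, 0 → Σ = 6.788
T = 6.788 / 2.609 = 2.601763… → 2.60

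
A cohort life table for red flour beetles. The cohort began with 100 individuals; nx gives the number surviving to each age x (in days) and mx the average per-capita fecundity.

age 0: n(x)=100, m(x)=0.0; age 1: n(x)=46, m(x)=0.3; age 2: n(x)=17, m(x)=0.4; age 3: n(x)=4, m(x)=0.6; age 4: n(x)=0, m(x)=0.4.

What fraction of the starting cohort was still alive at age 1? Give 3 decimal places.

0.460

l_1 = n_1/n_0 = 46/100 = 0.46 → 0.460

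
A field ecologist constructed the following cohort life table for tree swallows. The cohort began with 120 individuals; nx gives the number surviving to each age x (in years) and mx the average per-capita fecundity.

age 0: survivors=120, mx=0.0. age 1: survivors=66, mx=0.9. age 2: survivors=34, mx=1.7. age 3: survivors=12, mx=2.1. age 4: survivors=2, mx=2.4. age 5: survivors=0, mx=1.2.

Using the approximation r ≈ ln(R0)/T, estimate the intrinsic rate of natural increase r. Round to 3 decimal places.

lx = nx/n0 = nx/120: 1, 0.55, 0.28333…, 0.1, 0.01667…, 0
R0 = Σ lx·mx = 0 + 0.495 + 0.48167… + 0.21 + 0.04… + 0 = 1.226667…
Σ x·lx·mx = 2.248333…; T = 2.248333…/1.226667… = 1.83288…
r ≈ ln(R0)/T = ln(1.226667…)/1.83288… = 0.11146… → 0.111

0.111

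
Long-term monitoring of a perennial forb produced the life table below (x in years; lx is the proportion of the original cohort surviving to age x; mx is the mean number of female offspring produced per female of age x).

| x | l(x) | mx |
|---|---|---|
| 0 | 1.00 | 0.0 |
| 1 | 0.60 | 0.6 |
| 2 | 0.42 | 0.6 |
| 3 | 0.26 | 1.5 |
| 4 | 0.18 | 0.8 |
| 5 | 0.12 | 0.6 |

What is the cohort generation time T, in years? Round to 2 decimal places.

lx·mx: 0, 0.36, 0.252, 0.39, 0.144, 0.072 → R0 = 1.218
x·lx·mx: 0, 0.36, 0.504, 1.17, 0.576, 0.36 → Σ = 2.97
T = 2.97 / 1.218 = 2.438424… → 2.44

2.44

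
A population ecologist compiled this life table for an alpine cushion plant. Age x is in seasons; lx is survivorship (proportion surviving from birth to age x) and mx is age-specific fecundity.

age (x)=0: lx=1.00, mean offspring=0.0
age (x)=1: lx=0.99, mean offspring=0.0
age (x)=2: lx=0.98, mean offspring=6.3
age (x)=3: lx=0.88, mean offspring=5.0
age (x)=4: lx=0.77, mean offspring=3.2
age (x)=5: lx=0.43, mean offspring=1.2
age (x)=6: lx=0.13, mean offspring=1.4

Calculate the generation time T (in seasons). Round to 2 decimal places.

2.84

lx·mx: 0, 0, 6.174, 4.4, 2.464, 0.516, 0.182 → R0 = 13.736
x·lx·mx: 0, 0, 12.348, 13.2, 9.856, 2.58, 1.092 → Σ = 39.076
T = 39.076 / 13.736 = 2.844787… → 2.84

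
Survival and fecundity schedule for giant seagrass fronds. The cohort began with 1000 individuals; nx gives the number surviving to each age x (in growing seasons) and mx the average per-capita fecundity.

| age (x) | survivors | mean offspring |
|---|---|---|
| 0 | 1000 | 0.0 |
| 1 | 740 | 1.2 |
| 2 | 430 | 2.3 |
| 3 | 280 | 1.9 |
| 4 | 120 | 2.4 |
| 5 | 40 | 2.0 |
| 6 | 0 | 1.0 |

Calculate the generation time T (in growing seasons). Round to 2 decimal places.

2.17

lx = nx/n0 = nx/1000: 1, 0.74, 0.43, 0.28, 0.12, 0.04, 0
lx·mx: 0, 0.888, 0.989, 0.532, 0.288, 0.08, 0 → R0 = 2.777
x·lx·mx: 0, 0.888, 1.978, 1.596, 1.152, 0.4, 0 → Σ = 6.014
T = 6.014 / 2.777 = 2.165646… → 2.17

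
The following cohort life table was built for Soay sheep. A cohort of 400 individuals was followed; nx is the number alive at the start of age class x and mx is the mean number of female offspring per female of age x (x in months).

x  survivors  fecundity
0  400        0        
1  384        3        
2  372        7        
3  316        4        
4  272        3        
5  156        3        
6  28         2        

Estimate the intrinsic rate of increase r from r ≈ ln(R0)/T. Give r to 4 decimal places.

1.0933

lx = nx/n0 = nx/400: 1, 0.96, 0.93, 0.79, 0.68, 0.39, 0.07
R0 = Σ lx·mx = 0 + 2.88 + 6.51 + 3.16 + 2.04 + 1.17 + 0.14 = 15.9
Σ x·lx·mx = 40.23; T = 40.23/15.9 = 2.53019…
r ≈ ln(R0)/T = ln(15.9)/2.53019… = 1.093325… → 1.0933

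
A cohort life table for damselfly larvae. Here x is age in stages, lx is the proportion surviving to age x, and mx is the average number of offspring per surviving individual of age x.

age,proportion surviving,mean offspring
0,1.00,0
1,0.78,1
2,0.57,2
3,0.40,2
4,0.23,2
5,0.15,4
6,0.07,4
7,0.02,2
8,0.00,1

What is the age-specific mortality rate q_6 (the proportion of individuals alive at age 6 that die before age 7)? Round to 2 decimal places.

0.71

q_6 = (l_6 − l_7) / l_6 = (0.07 − 0.02) / 0.07
     = 0.05 / 0.07 = 0.714286… → 0.71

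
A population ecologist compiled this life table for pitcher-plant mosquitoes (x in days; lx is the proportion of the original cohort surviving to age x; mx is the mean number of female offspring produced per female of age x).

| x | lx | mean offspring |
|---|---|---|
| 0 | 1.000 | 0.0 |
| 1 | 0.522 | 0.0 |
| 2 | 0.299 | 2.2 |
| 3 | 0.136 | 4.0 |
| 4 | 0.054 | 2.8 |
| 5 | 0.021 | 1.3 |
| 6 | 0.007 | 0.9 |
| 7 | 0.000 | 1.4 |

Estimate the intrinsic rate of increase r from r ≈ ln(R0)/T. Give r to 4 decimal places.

R0 = Σ lx·mx = 0 + 0 + 0.6578 + 0.544 + 0.1512 + 0.0273 + 0.0063 + 0 = 1.3866
Σ x·lx·mx = 3.7267; T = 3.7267/1.3866 = 2.68765…
r ≈ ln(R0)/T = ln(1.3866)/2.68765… = 0.121613… → 0.1216

0.1216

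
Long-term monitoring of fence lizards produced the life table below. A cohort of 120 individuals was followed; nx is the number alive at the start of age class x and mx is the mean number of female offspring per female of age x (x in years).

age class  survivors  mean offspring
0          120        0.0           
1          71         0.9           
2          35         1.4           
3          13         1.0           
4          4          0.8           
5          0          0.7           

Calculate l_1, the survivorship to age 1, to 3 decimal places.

0.592

l_1 = n_1/n_0 = 71/120 = 0.591667… → 0.592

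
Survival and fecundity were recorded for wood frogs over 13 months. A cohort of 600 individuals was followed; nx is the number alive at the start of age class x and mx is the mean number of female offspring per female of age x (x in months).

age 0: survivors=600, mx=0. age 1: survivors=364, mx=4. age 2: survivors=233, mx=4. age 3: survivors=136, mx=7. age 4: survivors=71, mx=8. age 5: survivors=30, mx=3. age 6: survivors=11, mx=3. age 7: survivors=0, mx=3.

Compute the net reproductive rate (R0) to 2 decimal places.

6.72

lx = nx/n0 = nx/600: 1, 0.60667…, 0.38833…, 0.22667…, 0.11833…, 0.05, 0.01833…, 0
lx·mx by age: 0, 2.426667…, 1.553333…, 1.586667…, 0.946667…, 0.15, 0.055…, 0
R0 = Σ lx·mx = 6.718333… → 6.72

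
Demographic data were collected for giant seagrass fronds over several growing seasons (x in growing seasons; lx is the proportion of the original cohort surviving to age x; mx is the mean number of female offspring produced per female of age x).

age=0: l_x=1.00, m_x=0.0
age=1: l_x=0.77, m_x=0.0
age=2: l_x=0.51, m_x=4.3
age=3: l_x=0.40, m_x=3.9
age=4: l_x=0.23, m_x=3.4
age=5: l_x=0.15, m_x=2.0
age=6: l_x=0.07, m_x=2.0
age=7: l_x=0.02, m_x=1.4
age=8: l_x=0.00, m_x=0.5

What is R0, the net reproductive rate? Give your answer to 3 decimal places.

5.003

lx·mx by age: 0, 0, 2.193, 1.56, 0.782, 0.3, 0.14, 0.028, 0
R0 = Σ lx·mx = 5.003 → 5.003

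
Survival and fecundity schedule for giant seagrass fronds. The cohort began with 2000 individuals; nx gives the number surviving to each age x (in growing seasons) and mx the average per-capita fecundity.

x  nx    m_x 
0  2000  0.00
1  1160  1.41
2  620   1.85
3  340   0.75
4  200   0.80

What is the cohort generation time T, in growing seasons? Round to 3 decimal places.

lx = nx/n0 = nx/2000: 1, 0.58, 0.31, 0.17, 0.1
lx·mx: 0, 0.8178, 0.5735, 0.1275, 0.08 → R0 = 1.5988
x·lx·mx: 0, 0.8178, 1.147, 0.3825, 0.32 → Σ = 2.6673
T = 2.6673 / 1.5988 = 1.668314… → 1.668

1.668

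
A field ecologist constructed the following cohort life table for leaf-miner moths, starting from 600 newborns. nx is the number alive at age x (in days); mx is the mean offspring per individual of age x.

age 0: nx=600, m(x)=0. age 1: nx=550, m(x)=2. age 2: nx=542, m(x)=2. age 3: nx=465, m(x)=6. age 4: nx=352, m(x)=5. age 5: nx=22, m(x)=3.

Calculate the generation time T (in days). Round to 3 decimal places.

lx = nx/n0 = nx/600: 1, 0.91667…, 0.90333…, 0.775, 0.58667…, 0.03667…
lx·mx: 0, 1.833333…, 1.806667…, 4.65, 2.933333…, 0.11… → R0 = 11.333333…
x·lx·mx: 0, 1.833333…, 3.613333…, 13.95, 11.733333…, 0.55… → Σ = 31.68…
T = 31.68… / 11.333333… = 2.795294… → 2.795

2.795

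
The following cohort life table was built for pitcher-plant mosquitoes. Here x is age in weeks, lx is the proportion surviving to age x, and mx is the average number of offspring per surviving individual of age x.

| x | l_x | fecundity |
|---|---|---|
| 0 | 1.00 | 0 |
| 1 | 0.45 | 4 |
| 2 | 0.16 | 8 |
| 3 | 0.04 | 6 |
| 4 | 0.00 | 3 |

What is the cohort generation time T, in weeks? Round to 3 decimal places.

1.530

lx·mx: 0, 1.8, 1.28, 0.24, 0 → R0 = 3.32
x·lx·mx: 0, 1.8, 2.56, 0.72, 0 → Σ = 5.08
T = 5.08 / 3.32 = 1.53012… → 1.530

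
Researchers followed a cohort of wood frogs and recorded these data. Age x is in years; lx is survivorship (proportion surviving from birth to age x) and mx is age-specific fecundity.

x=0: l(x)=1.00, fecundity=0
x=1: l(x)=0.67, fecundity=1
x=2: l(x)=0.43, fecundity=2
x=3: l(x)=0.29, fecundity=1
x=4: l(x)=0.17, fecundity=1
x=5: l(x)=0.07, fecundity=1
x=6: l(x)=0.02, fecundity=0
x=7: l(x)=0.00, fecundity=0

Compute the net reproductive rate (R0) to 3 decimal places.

lx·mx by age: 0, 0.67, 0.86, 0.29, 0.17, 0.07, 0, 0
R0 = Σ lx·mx = 2.06 → 2.060

2.060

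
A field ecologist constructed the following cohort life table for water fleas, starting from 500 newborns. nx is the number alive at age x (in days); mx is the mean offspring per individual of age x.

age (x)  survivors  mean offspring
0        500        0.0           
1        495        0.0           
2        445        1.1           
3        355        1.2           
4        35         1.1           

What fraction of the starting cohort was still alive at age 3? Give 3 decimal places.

l_3 = n_3/n_0 = 355/500 = 0.71 → 0.710

0.710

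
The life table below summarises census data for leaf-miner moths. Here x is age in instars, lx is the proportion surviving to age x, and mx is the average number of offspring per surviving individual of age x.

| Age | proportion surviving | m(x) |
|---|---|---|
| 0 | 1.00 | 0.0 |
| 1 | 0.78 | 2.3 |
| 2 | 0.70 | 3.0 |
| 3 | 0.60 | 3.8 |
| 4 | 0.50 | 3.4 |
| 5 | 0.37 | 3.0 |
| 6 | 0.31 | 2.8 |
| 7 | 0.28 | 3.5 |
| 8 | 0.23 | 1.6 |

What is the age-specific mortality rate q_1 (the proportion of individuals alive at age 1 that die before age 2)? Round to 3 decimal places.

0.103

q_1 = (l_1 − l_2) / l_1 = (0.78 − 0.7) / 0.78
     = 0.08 / 0.78 = 0.102564… → 0.103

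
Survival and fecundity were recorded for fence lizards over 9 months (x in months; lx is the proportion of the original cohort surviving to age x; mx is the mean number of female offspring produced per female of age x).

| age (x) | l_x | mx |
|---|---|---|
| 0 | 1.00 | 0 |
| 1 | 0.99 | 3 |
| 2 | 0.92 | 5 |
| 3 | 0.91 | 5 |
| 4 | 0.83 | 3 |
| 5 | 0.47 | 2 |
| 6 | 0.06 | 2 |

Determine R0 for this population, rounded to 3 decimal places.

15.670

lx·mx by age: 0, 2.97, 4.6, 4.55, 2.49, 0.94, 0.12
R0 = Σ lx·mx = 15.67 → 15.670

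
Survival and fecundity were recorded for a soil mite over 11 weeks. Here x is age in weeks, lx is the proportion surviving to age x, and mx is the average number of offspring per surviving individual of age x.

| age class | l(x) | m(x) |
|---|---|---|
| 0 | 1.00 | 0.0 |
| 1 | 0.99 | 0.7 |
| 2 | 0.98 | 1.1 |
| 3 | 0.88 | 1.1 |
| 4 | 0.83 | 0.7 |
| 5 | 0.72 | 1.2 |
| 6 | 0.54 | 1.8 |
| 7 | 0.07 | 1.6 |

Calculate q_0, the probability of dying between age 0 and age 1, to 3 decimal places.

q_0 = (l_0 − l_1) / l_0 = (1 − 0.99) / 1
     = 0.01 / 1 = 0.01 → 0.010

0.010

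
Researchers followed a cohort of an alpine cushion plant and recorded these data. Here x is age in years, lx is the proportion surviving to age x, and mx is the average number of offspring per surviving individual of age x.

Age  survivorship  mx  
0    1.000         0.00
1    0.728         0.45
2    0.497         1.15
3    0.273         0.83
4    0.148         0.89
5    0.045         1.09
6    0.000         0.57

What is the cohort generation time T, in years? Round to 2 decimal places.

2.24

lx·mx: 0, 0.3276, 0.57155, 0.22659, 0.13172, 0.04905, 0 → R0 = 1.30651
x·lx·mx: 0, 0.3276, 1.1431, 0.67977, 0.52688, 0.24525, 0 → Σ = 2.9226
T = 2.9226 / 1.30651 = 2.236952… → 2.24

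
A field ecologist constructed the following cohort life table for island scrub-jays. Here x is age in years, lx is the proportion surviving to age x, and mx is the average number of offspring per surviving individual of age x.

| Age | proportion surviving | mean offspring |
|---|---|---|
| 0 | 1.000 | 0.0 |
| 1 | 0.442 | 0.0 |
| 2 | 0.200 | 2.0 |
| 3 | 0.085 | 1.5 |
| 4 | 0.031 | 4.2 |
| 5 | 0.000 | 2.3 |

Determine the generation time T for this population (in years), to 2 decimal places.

2.59

lx·mx: 0, 0, 0.4, 0.1275, 0.1302, 0 → R0 = 0.6577
x·lx·mx: 0, 0, 0.8, 0.3825, 0.5208, 0 → Σ = 1.7033
T = 1.7033 / 0.6577 = 2.589783… → 2.59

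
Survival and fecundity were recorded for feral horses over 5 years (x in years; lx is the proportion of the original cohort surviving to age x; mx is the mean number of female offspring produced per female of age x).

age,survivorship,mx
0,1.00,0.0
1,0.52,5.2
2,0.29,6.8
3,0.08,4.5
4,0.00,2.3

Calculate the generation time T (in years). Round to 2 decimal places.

1.53

lx·mx: 0, 2.704, 1.972, 0.36, 0 → R0 = 5.036
x·lx·mx: 0, 2.704, 3.944, 1.08, 0 → Σ = 7.728
T = 7.728 / 5.036 = 1.534551… → 1.53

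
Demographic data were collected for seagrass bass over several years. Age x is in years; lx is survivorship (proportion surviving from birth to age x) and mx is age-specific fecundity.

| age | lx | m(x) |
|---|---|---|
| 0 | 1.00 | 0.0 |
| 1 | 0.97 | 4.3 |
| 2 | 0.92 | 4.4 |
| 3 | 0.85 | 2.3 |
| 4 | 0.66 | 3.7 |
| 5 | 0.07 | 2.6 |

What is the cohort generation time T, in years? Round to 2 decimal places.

2.25

lx·mx: 0, 4.171, 4.048, 1.955, 2.442, 0.182 → R0 = 12.798
x·lx·mx: 0, 4.171, 8.096, 5.865, 9.768, 0.91 → Σ = 28.81
T = 28.81 / 12.798 = 2.251133… → 2.25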